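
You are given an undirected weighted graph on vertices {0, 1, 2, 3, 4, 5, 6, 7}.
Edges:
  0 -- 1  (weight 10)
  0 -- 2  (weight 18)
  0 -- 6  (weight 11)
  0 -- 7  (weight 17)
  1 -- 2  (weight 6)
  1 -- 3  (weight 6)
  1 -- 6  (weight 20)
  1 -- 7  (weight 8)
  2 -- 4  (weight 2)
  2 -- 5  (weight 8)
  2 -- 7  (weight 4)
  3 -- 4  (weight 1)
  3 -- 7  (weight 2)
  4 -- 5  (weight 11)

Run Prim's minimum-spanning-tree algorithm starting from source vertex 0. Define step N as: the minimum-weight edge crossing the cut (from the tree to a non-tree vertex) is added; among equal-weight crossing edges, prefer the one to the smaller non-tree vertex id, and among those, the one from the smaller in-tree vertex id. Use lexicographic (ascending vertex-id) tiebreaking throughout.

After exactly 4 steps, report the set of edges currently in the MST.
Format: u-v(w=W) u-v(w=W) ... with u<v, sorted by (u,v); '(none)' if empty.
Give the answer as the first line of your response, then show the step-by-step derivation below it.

0-1(w=10) 1-2(w=6) 2-4(w=2) 3-4(w=1)

step 1: add edge 0-1 (w=10); MST = {0-1(w=10)}
step 2: add edge 1-2 (w=6); MST = {0-1(w=10) 1-2(w=6)}
step 3: add edge 2-4 (w=2); MST = {0-1(w=10) 1-2(w=6) 2-4(w=2)}
step 4: add edge 3-4 (w=1); MST = {0-1(w=10) 1-2(w=6) 2-4(w=2) 3-4(w=1)}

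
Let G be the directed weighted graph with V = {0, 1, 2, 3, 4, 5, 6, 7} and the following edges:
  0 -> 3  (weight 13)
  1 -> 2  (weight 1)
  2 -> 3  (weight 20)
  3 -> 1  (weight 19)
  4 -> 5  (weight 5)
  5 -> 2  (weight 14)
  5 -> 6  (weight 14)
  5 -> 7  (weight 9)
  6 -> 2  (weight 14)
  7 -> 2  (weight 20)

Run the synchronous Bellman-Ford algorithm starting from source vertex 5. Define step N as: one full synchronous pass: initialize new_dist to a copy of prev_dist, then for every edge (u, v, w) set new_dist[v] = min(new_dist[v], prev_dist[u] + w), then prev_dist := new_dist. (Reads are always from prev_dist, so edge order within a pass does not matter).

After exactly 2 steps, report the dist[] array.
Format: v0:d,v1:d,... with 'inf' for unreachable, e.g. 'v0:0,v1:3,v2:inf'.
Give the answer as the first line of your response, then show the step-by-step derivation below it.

v0:inf,v1:inf,v2:14,v3:34,v4:inf,v5:0,v6:14,v7:9

step 1: dist = v0:inf,v1:inf,v2:14,v3:inf,v4:inf,v5:0,v6:14,v7:9
step 2: dist = v0:inf,v1:inf,v2:14,v3:34,v4:inf,v5:0,v6:14,v7:9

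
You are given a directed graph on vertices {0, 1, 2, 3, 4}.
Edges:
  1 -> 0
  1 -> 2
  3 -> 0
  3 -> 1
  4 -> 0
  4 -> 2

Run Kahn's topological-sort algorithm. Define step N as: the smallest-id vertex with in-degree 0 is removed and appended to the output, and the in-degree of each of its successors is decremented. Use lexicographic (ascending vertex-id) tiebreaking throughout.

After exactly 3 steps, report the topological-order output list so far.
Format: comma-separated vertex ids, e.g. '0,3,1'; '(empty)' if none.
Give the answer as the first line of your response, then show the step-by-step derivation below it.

3,1,4

step 1: output 3; order=[3]; indeg=(2,0,2,0,0)
step 2: output 1; order=[3,1]; indeg=(1,0,1,0,0)
step 3: output 4; order=[3,1,4]; indeg=(0,0,0,0,0)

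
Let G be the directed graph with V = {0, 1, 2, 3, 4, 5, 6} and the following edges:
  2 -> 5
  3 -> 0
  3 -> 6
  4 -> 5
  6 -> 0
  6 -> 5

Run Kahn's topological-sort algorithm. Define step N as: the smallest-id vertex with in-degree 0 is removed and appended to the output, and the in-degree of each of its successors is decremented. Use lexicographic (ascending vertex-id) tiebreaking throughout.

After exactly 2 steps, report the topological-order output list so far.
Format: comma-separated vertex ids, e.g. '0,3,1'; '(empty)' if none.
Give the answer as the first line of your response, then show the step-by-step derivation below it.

1,2

step 1: output 1; order=[1]; indeg=(2,0,0,0,0,3,1)
step 2: output 2; order=[1,2]; indeg=(2,0,0,0,0,2,1)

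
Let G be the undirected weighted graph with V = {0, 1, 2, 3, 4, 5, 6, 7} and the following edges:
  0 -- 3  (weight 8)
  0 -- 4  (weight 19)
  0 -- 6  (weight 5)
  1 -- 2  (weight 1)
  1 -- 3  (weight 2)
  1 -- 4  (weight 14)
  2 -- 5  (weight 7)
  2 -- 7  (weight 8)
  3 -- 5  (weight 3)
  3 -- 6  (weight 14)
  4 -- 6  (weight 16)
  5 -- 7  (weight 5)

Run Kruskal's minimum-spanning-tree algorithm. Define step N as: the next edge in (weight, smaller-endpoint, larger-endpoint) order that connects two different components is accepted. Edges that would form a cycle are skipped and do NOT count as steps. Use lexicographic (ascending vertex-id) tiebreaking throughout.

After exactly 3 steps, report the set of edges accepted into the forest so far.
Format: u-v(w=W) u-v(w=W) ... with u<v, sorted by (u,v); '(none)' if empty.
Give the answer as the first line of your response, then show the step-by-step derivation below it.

1-2(w=1) 1-3(w=2) 3-5(w=3)

step 1: add edge 1-2 (w=1); MST = {1-2(w=1)}
step 2: add edge 1-3 (w=2); MST = {1-2(w=1) 1-3(w=2)}
step 3: add edge 3-5 (w=3); MST = {1-2(w=1) 1-3(w=2) 3-5(w=3)}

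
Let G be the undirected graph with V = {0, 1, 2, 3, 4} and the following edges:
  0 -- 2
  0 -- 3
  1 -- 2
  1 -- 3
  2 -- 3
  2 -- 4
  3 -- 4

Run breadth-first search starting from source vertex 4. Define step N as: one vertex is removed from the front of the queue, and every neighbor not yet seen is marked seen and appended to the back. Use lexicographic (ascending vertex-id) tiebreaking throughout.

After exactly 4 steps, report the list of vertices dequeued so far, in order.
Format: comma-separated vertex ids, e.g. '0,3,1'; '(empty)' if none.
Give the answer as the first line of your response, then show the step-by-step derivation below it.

4,2,3,0

step 1: dequeue 4; queue=[2,3]; order=4
step 2: dequeue 2; queue=[3,0,1]; order=4,2
step 3: dequeue 3; queue=[0,1]; order=4,2,3
step 4: dequeue 0; queue=[1]; order=4,2,3,0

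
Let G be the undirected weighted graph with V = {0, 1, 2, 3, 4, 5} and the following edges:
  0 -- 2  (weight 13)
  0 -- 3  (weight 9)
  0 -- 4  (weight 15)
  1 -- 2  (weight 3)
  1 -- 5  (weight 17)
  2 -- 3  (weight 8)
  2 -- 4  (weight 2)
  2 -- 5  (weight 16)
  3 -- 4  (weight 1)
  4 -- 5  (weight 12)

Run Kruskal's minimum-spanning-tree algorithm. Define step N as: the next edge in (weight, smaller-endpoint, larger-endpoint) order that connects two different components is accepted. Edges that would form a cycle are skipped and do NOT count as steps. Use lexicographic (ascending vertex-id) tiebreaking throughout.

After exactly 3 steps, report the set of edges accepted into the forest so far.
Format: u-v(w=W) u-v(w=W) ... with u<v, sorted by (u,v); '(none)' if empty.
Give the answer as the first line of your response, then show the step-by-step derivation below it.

1-2(w=3) 2-4(w=2) 3-4(w=1)

step 1: add edge 3-4 (w=1); MST = {3-4(w=1)}
step 2: add edge 2-4 (w=2); MST = {2-4(w=2) 3-4(w=1)}
step 3: add edge 1-2 (w=3); MST = {1-2(w=3) 2-4(w=2) 3-4(w=1)}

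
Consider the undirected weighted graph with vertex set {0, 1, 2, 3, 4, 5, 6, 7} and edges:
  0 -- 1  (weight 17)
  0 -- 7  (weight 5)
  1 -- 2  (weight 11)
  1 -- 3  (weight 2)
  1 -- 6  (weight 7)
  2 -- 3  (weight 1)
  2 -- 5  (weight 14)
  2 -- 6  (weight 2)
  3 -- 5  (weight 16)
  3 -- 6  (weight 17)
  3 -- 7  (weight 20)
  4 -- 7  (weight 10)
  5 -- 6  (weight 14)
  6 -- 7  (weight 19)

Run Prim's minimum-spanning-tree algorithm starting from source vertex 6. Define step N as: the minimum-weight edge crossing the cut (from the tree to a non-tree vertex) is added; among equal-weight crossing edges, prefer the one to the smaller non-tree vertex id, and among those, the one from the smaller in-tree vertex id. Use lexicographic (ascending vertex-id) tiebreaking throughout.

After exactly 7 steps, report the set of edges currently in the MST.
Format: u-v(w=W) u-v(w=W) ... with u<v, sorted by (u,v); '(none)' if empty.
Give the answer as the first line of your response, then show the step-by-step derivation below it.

0-1(w=17) 0-7(w=5) 1-3(w=2) 2-3(w=1) 2-5(w=14) 2-6(w=2) 4-7(w=10)

step 1: add edge 2-6 (w=2); MST = {2-6(w=2)}
step 2: add edge 2-3 (w=1); MST = {2-3(w=1) 2-6(w=2)}
step 3: add edge 1-3 (w=2); MST = {1-3(w=2) 2-3(w=1) 2-6(w=2)}
step 4: add edge 2-5 (w=14); MST = {1-3(w=2) 2-3(w=1) 2-5(w=14) 2-6(w=2)}
step 5: add edge 0-1 (w=17); MST = {0-1(w=17) 1-3(w=2) 2-3(w=1) 2-5(w=14) 2-6(w=2)}
step 6: add edge 0-7 (w=5); MST = {0-1(w=17) 0-7(w=5) 1-3(w=2) 2-3(w=1) 2-5(w=14) 2-6(w=2)}
step 7: add edge 4-7 (w=10); MST = {0-1(w=17) 0-7(w=5) 1-3(w=2) 2-3(w=1) 2-5(w=14) 2-6(w=2) 4-7(w=10)}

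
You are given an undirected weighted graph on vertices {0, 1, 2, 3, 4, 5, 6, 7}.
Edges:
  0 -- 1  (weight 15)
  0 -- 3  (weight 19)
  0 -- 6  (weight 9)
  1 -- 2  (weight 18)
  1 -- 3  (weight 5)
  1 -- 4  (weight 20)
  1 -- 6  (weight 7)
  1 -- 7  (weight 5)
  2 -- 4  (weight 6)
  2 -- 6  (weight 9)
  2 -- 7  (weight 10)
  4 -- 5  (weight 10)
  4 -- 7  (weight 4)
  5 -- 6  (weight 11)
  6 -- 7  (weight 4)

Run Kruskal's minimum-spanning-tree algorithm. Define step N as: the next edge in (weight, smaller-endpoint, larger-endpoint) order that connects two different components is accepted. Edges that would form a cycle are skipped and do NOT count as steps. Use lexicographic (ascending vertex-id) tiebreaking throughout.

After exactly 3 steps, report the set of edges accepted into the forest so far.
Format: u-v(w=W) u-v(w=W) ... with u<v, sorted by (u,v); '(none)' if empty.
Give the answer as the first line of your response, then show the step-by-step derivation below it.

1-3(w=5) 4-7(w=4) 6-7(w=4)

step 1: add edge 4-7 (w=4); MST = {4-7(w=4)}
step 2: add edge 6-7 (w=4); MST = {4-7(w=4) 6-7(w=4)}
step 3: add edge 1-3 (w=5); MST = {1-3(w=5) 4-7(w=4) 6-7(w=4)}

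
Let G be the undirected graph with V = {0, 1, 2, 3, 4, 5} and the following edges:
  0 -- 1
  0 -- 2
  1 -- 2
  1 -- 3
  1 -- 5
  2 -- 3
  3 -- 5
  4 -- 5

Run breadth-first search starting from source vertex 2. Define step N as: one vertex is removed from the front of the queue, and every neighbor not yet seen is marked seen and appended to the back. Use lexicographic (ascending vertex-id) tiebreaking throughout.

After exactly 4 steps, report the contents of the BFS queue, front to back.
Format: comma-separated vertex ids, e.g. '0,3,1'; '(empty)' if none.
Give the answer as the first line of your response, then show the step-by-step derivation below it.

5

step 1: dequeue 2; queue=[0,1,3]; order=2
step 2: dequeue 0; queue=[1,3]; order=2,0
step 3: dequeue 1; queue=[3,5]; order=2,0,1
step 4: dequeue 3; queue=[5]; order=2,0,1,3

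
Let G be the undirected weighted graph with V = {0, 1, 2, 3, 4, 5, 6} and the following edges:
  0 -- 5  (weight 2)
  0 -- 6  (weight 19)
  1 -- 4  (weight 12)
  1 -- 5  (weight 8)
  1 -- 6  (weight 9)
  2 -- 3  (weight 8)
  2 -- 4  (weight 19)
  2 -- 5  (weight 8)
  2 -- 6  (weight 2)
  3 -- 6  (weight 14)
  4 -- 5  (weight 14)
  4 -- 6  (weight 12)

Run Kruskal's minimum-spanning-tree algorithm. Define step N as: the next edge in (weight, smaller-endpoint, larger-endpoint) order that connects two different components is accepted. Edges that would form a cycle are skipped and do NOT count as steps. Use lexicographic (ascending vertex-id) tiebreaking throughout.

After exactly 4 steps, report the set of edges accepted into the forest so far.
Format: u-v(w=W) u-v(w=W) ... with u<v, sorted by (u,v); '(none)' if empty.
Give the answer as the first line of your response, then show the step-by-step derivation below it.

0-5(w=2) 1-5(w=8) 2-3(w=8) 2-6(w=2)

step 1: add edge 0-5 (w=2); MST = {0-5(w=2)}
step 2: add edge 2-6 (w=2); MST = {0-5(w=2) 2-6(w=2)}
step 3: add edge 1-5 (w=8); MST = {0-5(w=2) 1-5(w=8) 2-6(w=2)}
step 4: add edge 2-3 (w=8); MST = {0-5(w=2) 1-5(w=8) 2-3(w=8) 2-6(w=2)}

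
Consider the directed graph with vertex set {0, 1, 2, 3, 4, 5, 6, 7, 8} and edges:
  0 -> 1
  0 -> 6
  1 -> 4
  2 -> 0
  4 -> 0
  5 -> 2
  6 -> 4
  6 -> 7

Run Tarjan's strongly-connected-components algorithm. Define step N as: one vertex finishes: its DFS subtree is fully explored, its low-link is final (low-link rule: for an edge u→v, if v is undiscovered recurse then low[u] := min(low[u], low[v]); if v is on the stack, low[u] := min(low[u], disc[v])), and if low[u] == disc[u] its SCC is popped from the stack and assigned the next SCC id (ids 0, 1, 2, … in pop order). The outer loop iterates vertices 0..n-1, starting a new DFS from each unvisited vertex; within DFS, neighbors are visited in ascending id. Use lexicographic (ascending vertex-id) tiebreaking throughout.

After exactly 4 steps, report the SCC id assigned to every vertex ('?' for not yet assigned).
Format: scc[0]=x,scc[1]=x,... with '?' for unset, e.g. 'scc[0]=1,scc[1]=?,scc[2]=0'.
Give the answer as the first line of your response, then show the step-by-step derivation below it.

scc[0]=?,scc[1]=?,scc[2]=?,scc[3]=?,scc[4]=?,scc[5]=?,scc[6]=?,scc[7]=0,scc[8]=?

step 1: low=(low[0]=0,low[1]=1,low[2]=?,low[3]=?,low[4]=0,low[5]=?,low[6]=?,low[7]=?,low[8]=?); scc=(scc[0]=?,scc[1]=?,scc[2]=?,scc[3]=?,scc[4]=?,scc[5]=?,scc[6]=?,scc[7]=?,scc[8]=?)
step 2: low=(low[0]=0,low[1]=0,low[2]=?,low[3]=?,low[4]=0,low[5]=?,low[6]=?,low[7]=?,low[8]=?); scc=(scc[0]=?,scc[1]=?,scc[2]=?,scc[3]=?,scc[4]=?,scc[5]=?,scc[6]=?,scc[7]=?,scc[8]=?)
step 3: low=(low[0]=0,low[1]=0,low[2]=?,low[3]=?,low[4]=0,low[5]=?,low[6]=2,low[7]=4,low[8]=?); scc=(scc[0]=?,scc[1]=?,scc[2]=?,scc[3]=?,scc[4]=?,scc[5]=?,scc[6]=?,scc[7]=0,scc[8]=?)
step 4: low=(low[0]=0,low[1]=0,low[2]=?,low[3]=?,low[4]=0,low[5]=?,low[6]=2,low[7]=4,low[8]=?); scc=(scc[0]=?,scc[1]=?,scc[2]=?,scc[3]=?,scc[4]=?,scc[5]=?,scc[6]=?,scc[7]=0,scc[8]=?)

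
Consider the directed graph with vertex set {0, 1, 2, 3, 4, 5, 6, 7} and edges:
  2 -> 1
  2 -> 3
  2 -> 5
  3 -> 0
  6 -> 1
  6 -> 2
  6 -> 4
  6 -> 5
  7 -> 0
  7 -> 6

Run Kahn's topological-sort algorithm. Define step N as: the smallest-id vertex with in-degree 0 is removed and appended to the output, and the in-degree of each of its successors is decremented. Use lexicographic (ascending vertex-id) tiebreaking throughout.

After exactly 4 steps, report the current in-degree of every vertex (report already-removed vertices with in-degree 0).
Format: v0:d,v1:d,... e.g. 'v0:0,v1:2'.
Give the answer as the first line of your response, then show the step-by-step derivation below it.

v0:1,v1:0,v2:0,v3:0,v4:0,v5:0,v6:0,v7:0

step 1: output 7; order=[7]; indeg=(1,2,1,1,1,2,0,0)
step 2: output 6; order=[7,6]; indeg=(1,1,0,1,0,1,0,0)
step 3: output 2; order=[7,6,2]; indeg=(1,0,0,0,0,0,0,0)
step 4: output 1; order=[7,6,2,1]; indeg=(1,0,0,0,0,0,0,0)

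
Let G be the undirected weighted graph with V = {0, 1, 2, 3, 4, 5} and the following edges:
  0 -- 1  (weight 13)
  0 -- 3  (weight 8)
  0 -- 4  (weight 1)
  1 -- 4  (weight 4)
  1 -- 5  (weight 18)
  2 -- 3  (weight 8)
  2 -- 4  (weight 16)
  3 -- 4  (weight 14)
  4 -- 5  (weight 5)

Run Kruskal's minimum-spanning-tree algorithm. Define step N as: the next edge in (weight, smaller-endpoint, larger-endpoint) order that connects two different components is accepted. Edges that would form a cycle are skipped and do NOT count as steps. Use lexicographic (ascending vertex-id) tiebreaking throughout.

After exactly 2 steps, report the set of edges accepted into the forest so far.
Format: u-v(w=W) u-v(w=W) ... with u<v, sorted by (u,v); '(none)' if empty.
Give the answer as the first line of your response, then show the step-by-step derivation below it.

0-4(w=1) 1-4(w=4)

step 1: add edge 0-4 (w=1); MST = {0-4(w=1)}
step 2: add edge 1-4 (w=4); MST = {0-4(w=1) 1-4(w=4)}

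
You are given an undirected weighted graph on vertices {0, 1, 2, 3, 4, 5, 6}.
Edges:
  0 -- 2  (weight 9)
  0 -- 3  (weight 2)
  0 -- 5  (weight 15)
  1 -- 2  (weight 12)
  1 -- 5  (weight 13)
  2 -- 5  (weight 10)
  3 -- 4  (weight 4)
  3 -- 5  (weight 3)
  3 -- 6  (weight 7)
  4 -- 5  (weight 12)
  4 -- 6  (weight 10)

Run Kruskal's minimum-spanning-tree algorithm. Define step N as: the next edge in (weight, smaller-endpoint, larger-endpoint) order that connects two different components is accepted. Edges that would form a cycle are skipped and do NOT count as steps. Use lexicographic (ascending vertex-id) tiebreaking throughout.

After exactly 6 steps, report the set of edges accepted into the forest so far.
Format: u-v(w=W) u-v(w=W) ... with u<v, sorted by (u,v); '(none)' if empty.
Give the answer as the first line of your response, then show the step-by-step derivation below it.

0-2(w=9) 0-3(w=2) 1-2(w=12) 3-4(w=4) 3-5(w=3) 3-6(w=7)

step 1: add edge 0-3 (w=2); MST = {0-3(w=2)}
step 2: add edge 3-5 (w=3); MST = {0-3(w=2) 3-5(w=3)}
step 3: add edge 3-4 (w=4); MST = {0-3(w=2) 3-4(w=4) 3-5(w=3)}
step 4: add edge 3-6 (w=7); MST = {0-3(w=2) 3-4(w=4) 3-5(w=3) 3-6(w=7)}
step 5: add edge 0-2 (w=9); MST = {0-2(w=9) 0-3(w=2) 3-4(w=4) 3-5(w=3) 3-6(w=7)}
step 6: add edge 1-2 (w=12); MST = {0-2(w=9) 0-3(w=2) 1-2(w=12) 3-4(w=4) 3-5(w=3) 3-6(w=7)}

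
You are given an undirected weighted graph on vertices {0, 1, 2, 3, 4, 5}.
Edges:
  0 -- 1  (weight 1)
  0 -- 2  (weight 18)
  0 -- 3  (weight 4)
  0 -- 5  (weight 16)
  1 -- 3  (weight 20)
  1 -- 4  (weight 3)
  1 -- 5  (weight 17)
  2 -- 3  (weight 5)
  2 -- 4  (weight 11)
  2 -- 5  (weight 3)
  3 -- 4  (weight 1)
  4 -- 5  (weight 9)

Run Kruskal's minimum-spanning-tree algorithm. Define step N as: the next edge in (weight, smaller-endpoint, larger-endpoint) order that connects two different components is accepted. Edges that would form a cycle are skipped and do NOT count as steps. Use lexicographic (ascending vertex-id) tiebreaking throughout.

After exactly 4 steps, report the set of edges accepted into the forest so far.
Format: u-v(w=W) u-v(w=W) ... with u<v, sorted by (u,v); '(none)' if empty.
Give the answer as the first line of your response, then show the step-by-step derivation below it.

0-1(w=1) 1-4(w=3) 2-5(w=3) 3-4(w=1)

step 1: add edge 0-1 (w=1); MST = {0-1(w=1)}
step 2: add edge 3-4 (w=1); MST = {0-1(w=1) 3-4(w=1)}
step 3: add edge 1-4 (w=3); MST = {0-1(w=1) 1-4(w=3) 3-4(w=1)}
step 4: add edge 2-5 (w=3); MST = {0-1(w=1) 1-4(w=3) 2-5(w=3) 3-4(w=1)}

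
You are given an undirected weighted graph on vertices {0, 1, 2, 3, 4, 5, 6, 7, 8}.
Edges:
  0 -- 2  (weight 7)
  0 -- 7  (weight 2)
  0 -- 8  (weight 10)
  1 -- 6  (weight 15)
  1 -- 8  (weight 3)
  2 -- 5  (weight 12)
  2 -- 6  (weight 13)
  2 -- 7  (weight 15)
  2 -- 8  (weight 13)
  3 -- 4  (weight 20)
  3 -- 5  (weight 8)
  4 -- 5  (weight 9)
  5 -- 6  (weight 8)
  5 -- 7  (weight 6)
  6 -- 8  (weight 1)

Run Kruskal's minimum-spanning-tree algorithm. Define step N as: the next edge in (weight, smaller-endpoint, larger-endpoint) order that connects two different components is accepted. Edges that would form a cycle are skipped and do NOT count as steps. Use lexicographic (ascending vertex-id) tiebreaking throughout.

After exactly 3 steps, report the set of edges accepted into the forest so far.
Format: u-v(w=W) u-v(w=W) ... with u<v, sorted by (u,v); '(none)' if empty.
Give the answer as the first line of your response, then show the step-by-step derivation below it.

0-7(w=2) 1-8(w=3) 6-8(w=1)

step 1: add edge 6-8 (w=1); MST = {6-8(w=1)}
step 2: add edge 0-7 (w=2); MST = {0-7(w=2) 6-8(w=1)}
step 3: add edge 1-8 (w=3); MST = {0-7(w=2) 1-8(w=3) 6-8(w=1)}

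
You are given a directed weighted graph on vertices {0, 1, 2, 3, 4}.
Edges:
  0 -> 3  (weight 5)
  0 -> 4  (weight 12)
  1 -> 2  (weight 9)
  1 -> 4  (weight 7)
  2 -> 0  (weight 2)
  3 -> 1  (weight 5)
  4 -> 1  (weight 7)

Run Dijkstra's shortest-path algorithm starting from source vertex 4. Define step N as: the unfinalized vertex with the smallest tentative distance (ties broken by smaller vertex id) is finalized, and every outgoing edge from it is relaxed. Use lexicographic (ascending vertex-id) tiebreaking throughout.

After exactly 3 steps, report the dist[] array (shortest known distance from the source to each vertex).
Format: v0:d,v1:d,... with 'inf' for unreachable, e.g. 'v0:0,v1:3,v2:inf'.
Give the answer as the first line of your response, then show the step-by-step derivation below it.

v0:18,v1:7,v2:16,v3:inf,v4:0

step 1: dist = v0:inf,v1:7,v2:inf,v3:inf,v4:0
step 2: dist = v0:inf,v1:7,v2:16,v3:inf,v4:0
step 3: dist = v0:18,v1:7,v2:16,v3:inf,v4:0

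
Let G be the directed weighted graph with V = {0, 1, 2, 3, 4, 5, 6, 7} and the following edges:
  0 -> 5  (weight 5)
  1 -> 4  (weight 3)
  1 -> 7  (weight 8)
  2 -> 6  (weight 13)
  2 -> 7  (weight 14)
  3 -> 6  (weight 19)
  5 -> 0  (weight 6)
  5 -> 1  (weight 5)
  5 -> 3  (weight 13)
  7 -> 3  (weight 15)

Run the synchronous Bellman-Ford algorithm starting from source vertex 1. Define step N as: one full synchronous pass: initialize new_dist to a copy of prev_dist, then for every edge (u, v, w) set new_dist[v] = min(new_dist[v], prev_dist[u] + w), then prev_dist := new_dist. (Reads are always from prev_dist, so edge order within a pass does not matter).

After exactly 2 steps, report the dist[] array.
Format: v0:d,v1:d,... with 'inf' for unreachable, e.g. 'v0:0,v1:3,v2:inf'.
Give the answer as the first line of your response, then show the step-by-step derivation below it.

v0:inf,v1:0,v2:inf,v3:23,v4:3,v5:inf,v6:inf,v7:8

step 1: dist = v0:inf,v1:0,v2:inf,v3:inf,v4:3,v5:inf,v6:inf,v7:8
step 2: dist = v0:inf,v1:0,v2:inf,v3:23,v4:3,v5:inf,v6:inf,v7:8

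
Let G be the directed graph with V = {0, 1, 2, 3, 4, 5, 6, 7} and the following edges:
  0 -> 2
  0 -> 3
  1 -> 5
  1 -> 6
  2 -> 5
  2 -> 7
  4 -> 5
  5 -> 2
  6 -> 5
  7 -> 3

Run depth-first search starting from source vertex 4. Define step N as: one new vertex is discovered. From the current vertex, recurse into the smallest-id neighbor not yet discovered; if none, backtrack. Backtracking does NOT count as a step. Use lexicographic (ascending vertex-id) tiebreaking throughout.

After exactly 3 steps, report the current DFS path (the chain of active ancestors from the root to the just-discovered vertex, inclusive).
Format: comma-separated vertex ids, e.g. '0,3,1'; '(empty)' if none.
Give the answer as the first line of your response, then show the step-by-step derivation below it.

4,5,2

step 1: discover 4; path=4; order=4
step 2: discover 5; path=4>5; order=4,5
step 3: discover 2; path=4>5>2; order=4,5,2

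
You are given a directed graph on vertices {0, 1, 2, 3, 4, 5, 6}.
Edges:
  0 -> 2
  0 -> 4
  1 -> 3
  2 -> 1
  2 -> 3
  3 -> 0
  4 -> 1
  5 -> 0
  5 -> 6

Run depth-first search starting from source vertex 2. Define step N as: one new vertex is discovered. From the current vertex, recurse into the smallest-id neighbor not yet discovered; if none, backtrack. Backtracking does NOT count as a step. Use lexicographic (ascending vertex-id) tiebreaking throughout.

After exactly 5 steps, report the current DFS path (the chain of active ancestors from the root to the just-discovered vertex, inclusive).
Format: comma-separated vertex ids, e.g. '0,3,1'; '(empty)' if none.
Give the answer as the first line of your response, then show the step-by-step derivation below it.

2,1,3,0,4

step 1: discover 2; path=2; order=2
step 2: discover 1; path=2>1; order=2,1
step 3: discover 3; path=2>1>3; order=2,1,3
step 4: discover 0; path=2>1>3>0; order=2,1,3,0
step 5: discover 4; path=2>1>3>0>4; order=2,1,3,0,4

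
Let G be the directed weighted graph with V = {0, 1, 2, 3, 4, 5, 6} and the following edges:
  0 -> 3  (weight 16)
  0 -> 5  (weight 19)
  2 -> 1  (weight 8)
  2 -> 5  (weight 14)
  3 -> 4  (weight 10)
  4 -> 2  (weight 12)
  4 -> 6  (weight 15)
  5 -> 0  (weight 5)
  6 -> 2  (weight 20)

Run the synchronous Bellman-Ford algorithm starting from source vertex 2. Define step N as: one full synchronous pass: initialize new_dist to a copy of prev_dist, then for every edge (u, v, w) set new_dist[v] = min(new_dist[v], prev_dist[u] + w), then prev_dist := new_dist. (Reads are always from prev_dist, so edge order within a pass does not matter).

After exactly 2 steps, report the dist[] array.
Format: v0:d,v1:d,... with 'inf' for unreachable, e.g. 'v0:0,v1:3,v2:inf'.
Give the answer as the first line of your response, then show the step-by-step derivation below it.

v0:19,v1:8,v2:0,v3:inf,v4:inf,v5:14,v6:inf

step 1: dist = v0:inf,v1:8,v2:0,v3:inf,v4:inf,v5:14,v6:inf
step 2: dist = v0:19,v1:8,v2:0,v3:inf,v4:inf,v5:14,v6:inf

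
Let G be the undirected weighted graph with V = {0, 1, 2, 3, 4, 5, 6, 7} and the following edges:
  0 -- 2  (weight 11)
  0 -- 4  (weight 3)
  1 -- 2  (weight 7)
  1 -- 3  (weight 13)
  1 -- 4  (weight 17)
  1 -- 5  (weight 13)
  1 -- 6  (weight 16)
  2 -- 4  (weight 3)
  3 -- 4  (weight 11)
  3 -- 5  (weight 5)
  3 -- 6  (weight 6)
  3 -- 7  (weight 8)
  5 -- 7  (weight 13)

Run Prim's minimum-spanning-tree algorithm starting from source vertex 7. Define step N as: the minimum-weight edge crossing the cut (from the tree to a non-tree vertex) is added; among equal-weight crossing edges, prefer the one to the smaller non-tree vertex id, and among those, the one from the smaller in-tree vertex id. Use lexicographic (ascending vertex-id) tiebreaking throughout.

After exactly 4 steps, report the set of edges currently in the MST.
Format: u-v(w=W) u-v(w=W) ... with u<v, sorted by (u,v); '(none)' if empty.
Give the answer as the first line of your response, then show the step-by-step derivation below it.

3-4(w=11) 3-5(w=5) 3-6(w=6) 3-7(w=8)

step 1: add edge 3-7 (w=8); MST = {3-7(w=8)}
step 2: add edge 3-5 (w=5); MST = {3-5(w=5) 3-7(w=8)}
step 3: add edge 3-6 (w=6); MST = {3-5(w=5) 3-6(w=6) 3-7(w=8)}
step 4: add edge 3-4 (w=11); MST = {3-4(w=11) 3-5(w=5) 3-6(w=6) 3-7(w=8)}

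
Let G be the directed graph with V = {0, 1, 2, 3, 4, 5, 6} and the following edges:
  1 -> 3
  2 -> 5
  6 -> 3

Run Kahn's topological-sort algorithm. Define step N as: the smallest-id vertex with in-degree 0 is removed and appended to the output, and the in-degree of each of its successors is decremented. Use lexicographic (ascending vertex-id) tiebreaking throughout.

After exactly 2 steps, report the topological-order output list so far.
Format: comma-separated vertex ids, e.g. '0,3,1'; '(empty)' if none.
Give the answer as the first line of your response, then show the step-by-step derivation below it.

0,1

step 1: output 0; order=[0]; indeg=(0,0,0,2,0,1,0)
step 2: output 1; order=[0,1]; indeg=(0,0,0,1,0,1,0)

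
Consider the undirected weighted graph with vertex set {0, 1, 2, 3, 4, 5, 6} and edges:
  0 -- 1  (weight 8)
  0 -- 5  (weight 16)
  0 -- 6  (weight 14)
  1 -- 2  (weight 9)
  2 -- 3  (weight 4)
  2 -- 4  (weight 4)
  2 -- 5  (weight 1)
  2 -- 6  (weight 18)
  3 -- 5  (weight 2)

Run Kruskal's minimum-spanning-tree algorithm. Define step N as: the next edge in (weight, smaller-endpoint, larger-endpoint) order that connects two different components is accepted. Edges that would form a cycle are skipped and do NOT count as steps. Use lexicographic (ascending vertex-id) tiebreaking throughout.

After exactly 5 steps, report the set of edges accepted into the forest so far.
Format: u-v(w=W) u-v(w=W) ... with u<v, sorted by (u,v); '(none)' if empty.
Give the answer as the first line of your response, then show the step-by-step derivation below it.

0-1(w=8) 1-2(w=9) 2-4(w=4) 2-5(w=1) 3-5(w=2)

step 1: add edge 2-5 (w=1); MST = {2-5(w=1)}
step 2: add edge 3-5 (w=2); MST = {2-5(w=1) 3-5(w=2)}
step 3: add edge 2-4 (w=4); MST = {2-4(w=4) 2-5(w=1) 3-5(w=2)}
step 4: add edge 0-1 (w=8); MST = {0-1(w=8) 2-4(w=4) 2-5(w=1) 3-5(w=2)}
step 5: add edge 1-2 (w=9); MST = {0-1(w=8) 1-2(w=9) 2-4(w=4) 2-5(w=1) 3-5(w=2)}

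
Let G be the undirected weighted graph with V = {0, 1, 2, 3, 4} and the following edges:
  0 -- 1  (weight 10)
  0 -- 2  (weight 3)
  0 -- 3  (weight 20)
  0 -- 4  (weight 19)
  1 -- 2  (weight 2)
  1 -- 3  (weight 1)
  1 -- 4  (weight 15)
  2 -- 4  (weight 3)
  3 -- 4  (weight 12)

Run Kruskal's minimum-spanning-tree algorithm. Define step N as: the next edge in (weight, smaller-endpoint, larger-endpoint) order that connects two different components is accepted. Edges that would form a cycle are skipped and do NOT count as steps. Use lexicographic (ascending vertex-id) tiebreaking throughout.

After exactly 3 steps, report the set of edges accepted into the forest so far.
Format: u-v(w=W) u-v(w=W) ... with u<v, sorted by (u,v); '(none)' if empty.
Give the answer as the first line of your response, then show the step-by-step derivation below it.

0-2(w=3) 1-2(w=2) 1-3(w=1)

step 1: add edge 1-3 (w=1); MST = {1-3(w=1)}
step 2: add edge 1-2 (w=2); MST = {1-2(w=2) 1-3(w=1)}
step 3: add edge 0-2 (w=3); MST = {0-2(w=3) 1-2(w=2) 1-3(w=1)}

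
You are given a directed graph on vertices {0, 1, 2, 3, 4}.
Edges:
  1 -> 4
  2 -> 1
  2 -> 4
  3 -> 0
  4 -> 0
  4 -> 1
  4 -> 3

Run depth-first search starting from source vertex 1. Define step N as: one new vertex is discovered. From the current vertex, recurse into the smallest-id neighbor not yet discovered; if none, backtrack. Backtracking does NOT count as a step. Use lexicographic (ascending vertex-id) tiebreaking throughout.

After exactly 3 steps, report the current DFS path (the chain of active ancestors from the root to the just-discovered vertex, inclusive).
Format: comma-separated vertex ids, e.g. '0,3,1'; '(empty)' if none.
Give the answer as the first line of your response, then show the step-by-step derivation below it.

1,4,0

step 1: discover 1; path=1; order=1
step 2: discover 4; path=1>4; order=1,4
step 3: discover 0; path=1>4>0; order=1,4,0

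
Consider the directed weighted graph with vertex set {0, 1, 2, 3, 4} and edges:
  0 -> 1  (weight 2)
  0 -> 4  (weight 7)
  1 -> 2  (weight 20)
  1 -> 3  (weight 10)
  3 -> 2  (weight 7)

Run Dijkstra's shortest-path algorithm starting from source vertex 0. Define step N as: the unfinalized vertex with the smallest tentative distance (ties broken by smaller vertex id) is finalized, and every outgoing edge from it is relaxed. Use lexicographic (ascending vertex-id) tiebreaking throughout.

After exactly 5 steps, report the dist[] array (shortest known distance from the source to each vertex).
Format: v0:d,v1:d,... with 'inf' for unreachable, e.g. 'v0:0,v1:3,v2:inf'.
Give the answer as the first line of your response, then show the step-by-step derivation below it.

v0:0,v1:2,v2:19,v3:12,v4:7

step 1: dist = v0:0,v1:2,v2:inf,v3:inf,v4:7
step 2: dist = v0:0,v1:2,v2:22,v3:12,v4:7
step 3: dist = v0:0,v1:2,v2:22,v3:12,v4:7
step 4: dist = v0:0,v1:2,v2:19,v3:12,v4:7
step 5: dist = v0:0,v1:2,v2:19,v3:12,v4:7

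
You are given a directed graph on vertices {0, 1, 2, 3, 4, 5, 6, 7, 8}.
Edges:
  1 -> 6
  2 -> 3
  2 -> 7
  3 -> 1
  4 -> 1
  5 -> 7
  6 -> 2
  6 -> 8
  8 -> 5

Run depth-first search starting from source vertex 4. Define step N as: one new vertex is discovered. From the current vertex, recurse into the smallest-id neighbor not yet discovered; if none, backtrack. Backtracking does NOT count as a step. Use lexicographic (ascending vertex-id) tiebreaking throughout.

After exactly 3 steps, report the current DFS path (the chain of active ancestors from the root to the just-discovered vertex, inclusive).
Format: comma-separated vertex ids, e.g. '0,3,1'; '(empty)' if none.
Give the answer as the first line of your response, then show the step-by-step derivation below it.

4,1,6

step 1: discover 4; path=4; order=4
step 2: discover 1; path=4>1; order=4,1
step 3: discover 6; path=4>1>6; order=4,1,6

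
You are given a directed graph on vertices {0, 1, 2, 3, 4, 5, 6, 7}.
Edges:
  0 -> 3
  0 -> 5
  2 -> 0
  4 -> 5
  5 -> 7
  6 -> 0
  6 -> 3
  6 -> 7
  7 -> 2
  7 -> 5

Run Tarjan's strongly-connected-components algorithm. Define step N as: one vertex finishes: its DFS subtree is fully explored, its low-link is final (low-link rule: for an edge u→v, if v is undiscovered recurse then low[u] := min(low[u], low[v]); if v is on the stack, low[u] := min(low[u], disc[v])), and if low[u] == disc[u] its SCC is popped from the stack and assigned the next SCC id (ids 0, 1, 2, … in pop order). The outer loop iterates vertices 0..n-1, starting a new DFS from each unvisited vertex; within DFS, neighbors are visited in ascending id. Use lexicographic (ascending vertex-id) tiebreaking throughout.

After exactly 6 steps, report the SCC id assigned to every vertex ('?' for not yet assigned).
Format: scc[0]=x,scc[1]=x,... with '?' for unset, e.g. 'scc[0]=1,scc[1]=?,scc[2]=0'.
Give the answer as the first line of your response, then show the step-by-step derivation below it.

scc[0]=1,scc[1]=2,scc[2]=1,scc[3]=0,scc[4]=?,scc[5]=1,scc[6]=?,scc[7]=1

step 1: low=(low[0]=0,low[1]=?,low[2]=?,low[3]=1,low[4]=?,low[5]=?,low[6]=?,low[7]=?); scc=(scc[0]=?,scc[1]=?,scc[2]=?,scc[3]=0,scc[4]=?,scc[5]=?,scc[6]=?,scc[7]=?)
step 2: low=(low[0]=0,low[1]=?,low[2]=0,low[3]=1,low[4]=?,low[5]=2,low[6]=?,low[7]=3); scc=(scc[0]=?,scc[1]=?,scc[2]=?,scc[3]=0,scc[4]=?,scc[5]=?,scc[6]=?,scc[7]=?)
step 3: low=(low[0]=0,low[1]=?,low[2]=0,low[3]=1,low[4]=?,low[5]=2,low[6]=?,low[7]=0); scc=(scc[0]=?,scc[1]=?,scc[2]=?,scc[3]=0,scc[4]=?,scc[5]=?,scc[6]=?,scc[7]=?)
step 4: low=(low[0]=0,low[1]=?,low[2]=0,low[3]=1,low[4]=?,low[5]=0,low[6]=?,low[7]=0); scc=(scc[0]=?,scc[1]=?,scc[2]=?,scc[3]=0,scc[4]=?,scc[5]=?,scc[6]=?,scc[7]=?)
step 5: low=(low[0]=0,low[1]=?,low[2]=0,low[3]=1,low[4]=?,low[5]=0,low[6]=?,low[7]=0); scc=(scc[0]=1,scc[1]=?,scc[2]=1,scc[3]=0,scc[4]=?,scc[5]=1,scc[6]=?,scc[7]=1)
step 6: low=(low[0]=0,low[1]=5,low[2]=0,low[3]=1,low[4]=?,low[5]=0,low[6]=?,low[7]=0); scc=(scc[0]=1,scc[1]=2,scc[2]=1,scc[3]=0,scc[4]=?,scc[5]=1,scc[6]=?,scc[7]=1)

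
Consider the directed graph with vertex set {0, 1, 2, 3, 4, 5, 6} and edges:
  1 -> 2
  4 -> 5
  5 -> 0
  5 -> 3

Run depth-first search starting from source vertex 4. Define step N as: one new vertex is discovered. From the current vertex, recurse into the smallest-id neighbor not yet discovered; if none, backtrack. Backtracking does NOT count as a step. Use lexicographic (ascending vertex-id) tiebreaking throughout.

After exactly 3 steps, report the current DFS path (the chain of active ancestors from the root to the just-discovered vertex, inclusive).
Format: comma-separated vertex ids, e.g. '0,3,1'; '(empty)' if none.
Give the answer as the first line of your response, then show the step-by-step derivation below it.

4,5,0

step 1: discover 4; path=4; order=4
step 2: discover 5; path=4>5; order=4,5
step 3: discover 0; path=4>5>0; order=4,5,0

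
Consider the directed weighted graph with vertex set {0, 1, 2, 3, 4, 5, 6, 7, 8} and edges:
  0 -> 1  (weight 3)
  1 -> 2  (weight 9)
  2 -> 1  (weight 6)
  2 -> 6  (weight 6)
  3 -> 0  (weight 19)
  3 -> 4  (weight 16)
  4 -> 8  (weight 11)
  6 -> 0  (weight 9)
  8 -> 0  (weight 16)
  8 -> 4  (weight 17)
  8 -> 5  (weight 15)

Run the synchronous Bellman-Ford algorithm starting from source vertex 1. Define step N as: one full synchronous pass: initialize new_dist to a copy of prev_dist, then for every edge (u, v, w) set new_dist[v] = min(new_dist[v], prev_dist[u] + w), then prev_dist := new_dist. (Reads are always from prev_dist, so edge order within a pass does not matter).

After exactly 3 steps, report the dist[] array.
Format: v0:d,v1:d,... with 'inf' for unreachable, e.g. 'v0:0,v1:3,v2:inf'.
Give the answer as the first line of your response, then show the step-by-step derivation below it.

v0:24,v1:0,v2:9,v3:inf,v4:inf,v5:inf,v6:15,v7:inf,v8:inf

step 1: dist = v0:inf,v1:0,v2:9,v3:inf,v4:inf,v5:inf,v6:inf,v7:inf,v8:inf
step 2: dist = v0:inf,v1:0,v2:9,v3:inf,v4:inf,v5:inf,v6:15,v7:inf,v8:inf
step 3: dist = v0:24,v1:0,v2:9,v3:inf,v4:inf,v5:inf,v6:15,v7:inf,v8:inf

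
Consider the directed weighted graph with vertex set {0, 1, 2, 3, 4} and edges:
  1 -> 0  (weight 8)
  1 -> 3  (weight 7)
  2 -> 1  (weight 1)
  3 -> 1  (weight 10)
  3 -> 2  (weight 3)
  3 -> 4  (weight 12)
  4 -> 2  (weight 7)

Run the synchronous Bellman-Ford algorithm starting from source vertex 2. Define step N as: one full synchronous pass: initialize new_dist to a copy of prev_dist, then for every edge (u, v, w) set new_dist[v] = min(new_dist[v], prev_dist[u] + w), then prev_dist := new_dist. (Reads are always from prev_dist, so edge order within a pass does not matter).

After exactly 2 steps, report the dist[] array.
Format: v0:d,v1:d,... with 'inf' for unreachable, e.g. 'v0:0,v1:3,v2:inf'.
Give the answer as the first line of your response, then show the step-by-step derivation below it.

v0:9,v1:1,v2:0,v3:8,v4:inf

step 1: dist = v0:inf,v1:1,v2:0,v3:inf,v4:inf
step 2: dist = v0:9,v1:1,v2:0,v3:8,v4:inf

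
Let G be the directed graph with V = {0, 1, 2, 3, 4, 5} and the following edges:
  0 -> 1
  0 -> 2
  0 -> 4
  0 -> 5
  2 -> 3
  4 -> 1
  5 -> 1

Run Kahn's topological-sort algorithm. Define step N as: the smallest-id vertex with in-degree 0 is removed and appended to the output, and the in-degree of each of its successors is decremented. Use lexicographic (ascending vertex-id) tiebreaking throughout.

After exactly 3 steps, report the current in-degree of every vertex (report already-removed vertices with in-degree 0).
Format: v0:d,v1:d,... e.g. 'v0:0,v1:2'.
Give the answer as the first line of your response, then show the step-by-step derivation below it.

v0:0,v1:2,v2:0,v3:0,v4:0,v5:0

step 1: output 0; order=[0]; indeg=(0,2,0,1,0,0)
step 2: output 2; order=[0,2]; indeg=(0,2,0,0,0,0)
step 3: output 3; order=[0,2,3]; indeg=(0,2,0,0,0,0)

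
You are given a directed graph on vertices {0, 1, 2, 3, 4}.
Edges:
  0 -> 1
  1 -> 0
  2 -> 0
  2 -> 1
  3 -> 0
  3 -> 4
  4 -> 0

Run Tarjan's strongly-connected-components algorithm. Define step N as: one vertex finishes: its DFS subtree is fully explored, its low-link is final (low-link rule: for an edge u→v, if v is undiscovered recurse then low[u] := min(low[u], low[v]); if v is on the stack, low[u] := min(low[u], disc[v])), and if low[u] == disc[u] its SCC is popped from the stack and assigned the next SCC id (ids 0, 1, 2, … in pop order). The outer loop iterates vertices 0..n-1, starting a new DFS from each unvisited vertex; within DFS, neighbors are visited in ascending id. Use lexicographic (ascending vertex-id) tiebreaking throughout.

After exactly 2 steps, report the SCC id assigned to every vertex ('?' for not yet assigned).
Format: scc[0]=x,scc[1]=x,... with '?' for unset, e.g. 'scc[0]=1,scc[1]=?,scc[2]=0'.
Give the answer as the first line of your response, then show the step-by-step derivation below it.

scc[0]=0,scc[1]=0,scc[2]=?,scc[3]=?,scc[4]=?

step 1: low=(low[0]=0,low[1]=0,low[2]=?,low[3]=?,low[4]=?); scc=(scc[0]=?,scc[1]=?,scc[2]=?,scc[3]=?,scc[4]=?)
step 2: low=(low[0]=0,low[1]=0,low[2]=?,low[3]=?,low[4]=?); scc=(scc[0]=0,scc[1]=0,scc[2]=?,scc[3]=?,scc[4]=?)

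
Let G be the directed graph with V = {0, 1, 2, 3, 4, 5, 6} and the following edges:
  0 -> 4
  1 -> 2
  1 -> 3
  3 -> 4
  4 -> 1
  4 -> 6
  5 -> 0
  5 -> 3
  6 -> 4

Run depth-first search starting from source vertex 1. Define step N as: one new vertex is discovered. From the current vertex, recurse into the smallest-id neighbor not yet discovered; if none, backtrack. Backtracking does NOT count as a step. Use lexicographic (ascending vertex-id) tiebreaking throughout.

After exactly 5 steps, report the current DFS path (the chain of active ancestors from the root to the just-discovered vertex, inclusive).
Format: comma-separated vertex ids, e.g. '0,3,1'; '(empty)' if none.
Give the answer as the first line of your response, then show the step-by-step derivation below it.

1,3,4,6

step 1: discover 1; path=1; order=1
step 2: discover 2; path=1>2; order=1,2
step 3: discover 3; path=1>3; order=1,2,3
step 4: discover 4; path=1>3>4; order=1,2,3,4
step 5: discover 6; path=1>3>4>6; order=1,2,3,4,6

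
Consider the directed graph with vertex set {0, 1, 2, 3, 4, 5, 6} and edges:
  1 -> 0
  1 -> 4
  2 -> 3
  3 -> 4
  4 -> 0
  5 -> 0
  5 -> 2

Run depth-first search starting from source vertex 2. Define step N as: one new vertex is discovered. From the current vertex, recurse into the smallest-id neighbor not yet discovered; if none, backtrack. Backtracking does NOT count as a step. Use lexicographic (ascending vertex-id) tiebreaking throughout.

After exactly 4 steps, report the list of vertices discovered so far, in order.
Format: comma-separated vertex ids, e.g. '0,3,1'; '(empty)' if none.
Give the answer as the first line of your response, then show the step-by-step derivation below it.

2,3,4,0

step 1: discover 2; path=2; order=2
step 2: discover 3; path=2>3; order=2,3
step 3: discover 4; path=2>3>4; order=2,3,4
step 4: discover 0; path=2>3>4>0; order=2,3,4,0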